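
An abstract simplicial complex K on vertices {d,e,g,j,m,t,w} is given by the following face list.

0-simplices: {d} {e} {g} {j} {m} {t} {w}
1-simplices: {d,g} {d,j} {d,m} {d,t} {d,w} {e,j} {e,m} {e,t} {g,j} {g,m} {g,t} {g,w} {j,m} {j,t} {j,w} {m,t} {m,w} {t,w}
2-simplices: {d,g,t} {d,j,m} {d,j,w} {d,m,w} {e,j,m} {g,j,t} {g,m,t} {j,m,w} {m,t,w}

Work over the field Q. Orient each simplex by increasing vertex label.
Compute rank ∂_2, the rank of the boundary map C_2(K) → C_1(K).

n_0=7 n_1=18 n_2=9  [Q]
∂1: piv[dg,dj,dm,dt,dw,ej] rk=6  ker:em,et,gj,gm,gt,gw,jm,jt,jw,mt,mw,tw
∂2: piv[dgt,djm,djw,dmw,ejm,gjt,gmt,mtw] rk=8  ker:jmw
rk∂_2=8

rank∂_2=8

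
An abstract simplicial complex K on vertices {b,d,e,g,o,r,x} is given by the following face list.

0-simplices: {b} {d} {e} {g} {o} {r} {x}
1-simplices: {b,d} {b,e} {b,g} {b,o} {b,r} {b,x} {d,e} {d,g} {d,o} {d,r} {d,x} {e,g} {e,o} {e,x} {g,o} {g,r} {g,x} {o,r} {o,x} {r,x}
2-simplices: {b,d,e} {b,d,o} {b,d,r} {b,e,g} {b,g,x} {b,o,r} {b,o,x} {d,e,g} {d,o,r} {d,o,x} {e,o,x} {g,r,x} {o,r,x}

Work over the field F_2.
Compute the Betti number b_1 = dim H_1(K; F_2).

b_1=2

n_0=7 n_1=20 n_2=13  [Z2]
∂1: piv[bd,be,bg,bo,br,bx] rk=6  ker:de,dg,do,dr,dx,eg,eo,ex,go,gr,gx,or,ox,rx
∂2: piv[bde,bdo,bdr,beg,bgx,bor,box,deg,dox,eox,grx,orx] rk=12  ker:dor
b_1=(20−6)−12=2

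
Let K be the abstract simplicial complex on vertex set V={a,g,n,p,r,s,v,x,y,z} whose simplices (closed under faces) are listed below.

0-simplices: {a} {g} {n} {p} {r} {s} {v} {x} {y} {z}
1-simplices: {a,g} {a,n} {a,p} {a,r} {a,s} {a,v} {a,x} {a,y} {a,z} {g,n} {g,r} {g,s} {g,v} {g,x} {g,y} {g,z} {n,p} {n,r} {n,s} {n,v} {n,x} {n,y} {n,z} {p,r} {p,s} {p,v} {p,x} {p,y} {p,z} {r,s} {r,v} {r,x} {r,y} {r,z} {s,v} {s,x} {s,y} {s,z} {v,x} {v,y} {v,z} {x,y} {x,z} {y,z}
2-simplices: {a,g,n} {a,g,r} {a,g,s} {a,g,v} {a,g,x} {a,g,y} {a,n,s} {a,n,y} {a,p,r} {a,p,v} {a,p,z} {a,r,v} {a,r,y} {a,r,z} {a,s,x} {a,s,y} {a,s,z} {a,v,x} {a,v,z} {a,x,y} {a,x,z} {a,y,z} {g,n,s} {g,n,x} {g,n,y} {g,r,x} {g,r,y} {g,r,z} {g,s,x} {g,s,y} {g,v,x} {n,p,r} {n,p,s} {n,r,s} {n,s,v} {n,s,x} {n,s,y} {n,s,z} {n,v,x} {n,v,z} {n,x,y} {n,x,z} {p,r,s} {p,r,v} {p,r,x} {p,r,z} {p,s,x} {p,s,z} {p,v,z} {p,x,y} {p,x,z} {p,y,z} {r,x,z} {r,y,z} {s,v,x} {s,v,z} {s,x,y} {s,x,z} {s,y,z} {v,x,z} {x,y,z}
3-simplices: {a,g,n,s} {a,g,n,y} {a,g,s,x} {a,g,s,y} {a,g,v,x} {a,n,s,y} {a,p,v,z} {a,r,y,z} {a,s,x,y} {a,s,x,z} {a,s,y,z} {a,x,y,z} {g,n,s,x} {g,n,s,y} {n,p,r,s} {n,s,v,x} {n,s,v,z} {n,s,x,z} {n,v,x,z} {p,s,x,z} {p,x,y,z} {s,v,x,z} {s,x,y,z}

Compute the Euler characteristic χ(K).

n_0=10 n_1=44 n_2=61 n_3=23
χ=+10−44+61−23=4

χ(K)=4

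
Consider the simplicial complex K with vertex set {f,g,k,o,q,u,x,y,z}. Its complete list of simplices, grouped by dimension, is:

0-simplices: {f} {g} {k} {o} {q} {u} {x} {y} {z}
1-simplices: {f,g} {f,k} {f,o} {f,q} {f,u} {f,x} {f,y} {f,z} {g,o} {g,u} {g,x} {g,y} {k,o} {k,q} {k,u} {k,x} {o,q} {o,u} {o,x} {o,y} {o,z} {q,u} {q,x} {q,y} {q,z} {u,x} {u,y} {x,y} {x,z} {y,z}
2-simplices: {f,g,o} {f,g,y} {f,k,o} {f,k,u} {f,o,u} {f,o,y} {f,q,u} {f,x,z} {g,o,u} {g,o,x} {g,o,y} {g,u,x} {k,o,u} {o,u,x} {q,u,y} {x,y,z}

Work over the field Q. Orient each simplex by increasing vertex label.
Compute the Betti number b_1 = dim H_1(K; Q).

n_0=9 n_1=30 n_2=16  [Q]
∂1: piv[fg,fk,fo,fq,fu,fx,fy,fz] rk=8  ker:go,gu,gx,gy,ko,kq,ku,kx,oq,ou,ox,oy,oz,qu,qx,qy,qz,ux,uy,xy,xz,yz
∂2: piv[fgo,fgy,fko,fku,fou,foy,fqu,fxz,gou,gox,gux,quy,xyz] rk=13  ker:goy,kou,oux
b_1=(30−8)−13=9

b_1=9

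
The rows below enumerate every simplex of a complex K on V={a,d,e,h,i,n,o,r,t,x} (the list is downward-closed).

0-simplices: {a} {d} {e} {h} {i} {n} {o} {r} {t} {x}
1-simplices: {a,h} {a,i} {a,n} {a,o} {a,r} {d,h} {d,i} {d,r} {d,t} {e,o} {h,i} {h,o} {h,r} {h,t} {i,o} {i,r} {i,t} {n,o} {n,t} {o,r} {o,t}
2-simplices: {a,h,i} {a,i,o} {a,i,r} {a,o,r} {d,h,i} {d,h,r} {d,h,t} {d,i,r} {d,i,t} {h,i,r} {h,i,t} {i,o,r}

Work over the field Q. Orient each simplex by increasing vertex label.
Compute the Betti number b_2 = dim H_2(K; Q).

b_2=3

n_0=10 n_1=21 n_2=12  [Q]
∂1: piv[ah,ai,an,ao,ar,dh,dt,eo] rk=8  ker:di,dr,hi,ho,hr,ht,io,ir,it,no,nt,or,ot
∂2: piv[ahi,aio,air,aor,dhi,dhr,dht,dir,dit] rk=9  ker:hir,hit,ior
b_2=(12−9)−0=3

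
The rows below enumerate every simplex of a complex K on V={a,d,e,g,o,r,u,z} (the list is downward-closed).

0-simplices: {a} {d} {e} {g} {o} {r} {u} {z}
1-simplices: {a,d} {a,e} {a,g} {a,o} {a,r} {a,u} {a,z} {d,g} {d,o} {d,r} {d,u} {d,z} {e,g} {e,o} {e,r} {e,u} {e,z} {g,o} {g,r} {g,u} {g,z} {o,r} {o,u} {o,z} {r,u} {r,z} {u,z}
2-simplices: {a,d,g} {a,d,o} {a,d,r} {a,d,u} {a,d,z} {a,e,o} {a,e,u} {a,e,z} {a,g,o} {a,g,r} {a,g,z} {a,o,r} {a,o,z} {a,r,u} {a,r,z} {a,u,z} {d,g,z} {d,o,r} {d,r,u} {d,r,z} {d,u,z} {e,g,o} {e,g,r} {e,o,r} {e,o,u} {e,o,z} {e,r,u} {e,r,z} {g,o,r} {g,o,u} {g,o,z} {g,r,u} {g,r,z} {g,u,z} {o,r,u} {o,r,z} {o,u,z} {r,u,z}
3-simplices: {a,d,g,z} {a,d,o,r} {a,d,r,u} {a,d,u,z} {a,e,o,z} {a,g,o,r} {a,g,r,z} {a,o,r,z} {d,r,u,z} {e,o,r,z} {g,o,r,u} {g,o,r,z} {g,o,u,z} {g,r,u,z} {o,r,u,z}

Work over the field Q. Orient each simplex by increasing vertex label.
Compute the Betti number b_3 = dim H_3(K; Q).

b_3=1

n_0=8 n_1=27 n_2=38 n_3=15  [Q]
∂1: piv[ad,ae,ag,ao,ar,au,az] rk=7  ker:dg,do,dr,du,dz,eg,eo,er,eu,ez,go,gr,gu,gz,or,ou,oz,ru,rz,uz
∂2: piv[adg,ado,adr,adu,adz,aeo,aeu,aez,ago,agr,agz,aor,aoz,aru,arz,auz,ego,egr,eou,gou] rk=20  ker:dgz,dor,dru,drz,duz,eor,eoz,eru,erz,gor,goz,gru,grz,guz,oru,orz,ouz,ruz
∂3: piv[adgz,ador,adru,aduz,aeoz,agor,agrz,aorz,druz,eorz,goru,gorz,gouz,gruz] rk=14  ker:oruz
b_3=(15−14)−0=1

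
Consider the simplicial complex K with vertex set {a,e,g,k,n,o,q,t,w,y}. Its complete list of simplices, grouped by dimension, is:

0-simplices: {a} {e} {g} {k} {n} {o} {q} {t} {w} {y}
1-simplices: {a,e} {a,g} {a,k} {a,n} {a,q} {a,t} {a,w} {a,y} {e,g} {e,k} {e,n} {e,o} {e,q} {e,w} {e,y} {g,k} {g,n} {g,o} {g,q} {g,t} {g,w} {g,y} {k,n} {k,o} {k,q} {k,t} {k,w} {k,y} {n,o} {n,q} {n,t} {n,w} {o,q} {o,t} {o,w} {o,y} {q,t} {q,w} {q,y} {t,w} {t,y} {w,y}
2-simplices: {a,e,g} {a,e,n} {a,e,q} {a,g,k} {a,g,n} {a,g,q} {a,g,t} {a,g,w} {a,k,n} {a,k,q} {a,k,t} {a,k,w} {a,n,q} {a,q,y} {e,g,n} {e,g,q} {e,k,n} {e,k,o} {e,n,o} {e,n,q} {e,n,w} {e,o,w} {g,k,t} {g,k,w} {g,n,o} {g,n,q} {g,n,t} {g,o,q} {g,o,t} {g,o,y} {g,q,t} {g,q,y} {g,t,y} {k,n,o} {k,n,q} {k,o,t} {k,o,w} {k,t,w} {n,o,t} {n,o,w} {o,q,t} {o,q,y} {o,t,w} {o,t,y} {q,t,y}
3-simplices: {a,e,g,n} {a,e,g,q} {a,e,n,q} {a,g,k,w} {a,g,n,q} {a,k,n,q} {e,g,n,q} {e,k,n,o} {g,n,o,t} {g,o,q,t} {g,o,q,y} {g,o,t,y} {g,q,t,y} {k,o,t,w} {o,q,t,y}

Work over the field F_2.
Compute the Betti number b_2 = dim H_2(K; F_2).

b_2=3

n_0=10 n_1=42 n_2=45 n_3=15  [Z2]
∂1: piv[ae,ag,ak,an,aq,at,aw,ay,eo] rk=9  ker:eg,ek,en,eq,ew,ey,gk,gn,go,gq,gt,gw,gy,kn,ko,kq,kt,kw,ky,no,nq,nt,nw,oq,ot,ow,oy,qt,qw,qy,tw,ty,wy
∂2: piv[aeg,aen,aeq,agk,agn,agq,agt,agw,akn,akq,akt,akw,anq,aqy,ekn,eko,eno,enw,eow,gno,gnt,goq,got,goy,gqt,gqy,gty,kow,ktw] rk=29  ker:egn,egq,enq,gkt,gkw,gnq,kno,knq,kot,not,now,oqt,oqy,otw,oty,qty
∂3: piv[aegn,aegq,aenq,agkw,agnq,aknq,ekno,gnot,goqt,goqy,goty,gqty,kotw] rk=13  ker:egnq,oqty
b_2=(45−29)−13=3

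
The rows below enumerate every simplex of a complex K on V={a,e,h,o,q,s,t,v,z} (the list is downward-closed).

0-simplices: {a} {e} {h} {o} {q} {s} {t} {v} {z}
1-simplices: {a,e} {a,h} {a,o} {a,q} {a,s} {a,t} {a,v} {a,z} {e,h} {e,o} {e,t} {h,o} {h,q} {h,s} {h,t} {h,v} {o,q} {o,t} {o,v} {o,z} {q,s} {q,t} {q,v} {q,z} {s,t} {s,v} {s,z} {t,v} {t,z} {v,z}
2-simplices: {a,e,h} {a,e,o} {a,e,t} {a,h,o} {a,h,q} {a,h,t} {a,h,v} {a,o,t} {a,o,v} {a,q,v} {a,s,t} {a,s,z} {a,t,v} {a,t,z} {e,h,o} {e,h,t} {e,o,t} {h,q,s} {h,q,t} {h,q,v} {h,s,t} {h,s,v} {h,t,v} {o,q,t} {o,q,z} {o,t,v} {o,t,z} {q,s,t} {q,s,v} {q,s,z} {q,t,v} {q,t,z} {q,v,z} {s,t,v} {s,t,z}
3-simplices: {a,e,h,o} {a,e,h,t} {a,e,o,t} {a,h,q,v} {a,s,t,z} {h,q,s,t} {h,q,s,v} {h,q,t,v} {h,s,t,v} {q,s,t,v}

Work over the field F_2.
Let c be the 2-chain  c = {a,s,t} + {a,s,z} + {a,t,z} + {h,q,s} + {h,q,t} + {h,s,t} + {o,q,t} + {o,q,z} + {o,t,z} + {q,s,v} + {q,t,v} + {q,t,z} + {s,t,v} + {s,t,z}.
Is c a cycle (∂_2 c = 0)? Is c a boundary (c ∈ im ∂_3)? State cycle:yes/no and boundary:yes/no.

n_0=9 n_1=30 n_2=35 n_3=10  [Z2]
∂1: piv[ae,ah,ao,aq,as,at,av,az] rk=8  ker:eh,eo,et,ho,hq,hs,ht,hv,oq,ot,ov,oz,qs,qt,qv,qz,st,sv,sz,tv,tz,vz
∂2: piv[aeh,aeo,aet,aho,ahq,aht,ahv,aot,aov,aqv,ast,asz,atv,atz,hqs,hqt,hst,hsv,oqt,oqz,otz,qvz] rk=22  ker:eho,eht,eot,hqv,htv,otv,qst,qsv,qsz,qtv,qtz,stv,stz
∂3: piv[aeho,aeht,aeot,ahqv,astz,hqst,hqsv,hqtv,hstv] rk=9  ker:qstv
∂2c = 0
c vs im∂3: residual ≠ 0 ⇒ not boundary

cycle:yes boundary:no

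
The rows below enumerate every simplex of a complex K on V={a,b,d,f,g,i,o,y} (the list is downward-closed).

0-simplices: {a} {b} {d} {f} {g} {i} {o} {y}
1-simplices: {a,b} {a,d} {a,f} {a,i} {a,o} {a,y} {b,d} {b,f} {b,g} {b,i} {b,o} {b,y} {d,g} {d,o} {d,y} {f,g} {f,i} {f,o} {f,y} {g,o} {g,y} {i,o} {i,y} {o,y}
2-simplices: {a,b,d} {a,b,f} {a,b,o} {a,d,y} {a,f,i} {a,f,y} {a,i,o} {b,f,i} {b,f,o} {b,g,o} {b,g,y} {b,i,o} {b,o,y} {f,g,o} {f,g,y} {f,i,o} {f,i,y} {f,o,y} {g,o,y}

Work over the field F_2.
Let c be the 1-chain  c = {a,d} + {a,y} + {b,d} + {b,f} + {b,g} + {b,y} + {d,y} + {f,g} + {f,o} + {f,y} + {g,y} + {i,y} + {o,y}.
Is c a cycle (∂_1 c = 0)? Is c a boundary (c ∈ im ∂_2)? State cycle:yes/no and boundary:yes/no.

n_0=8 n_1=24 n_2=19  [Z2]
∂1: piv[ab,ad,af,ai,ao,ay,bg] rk=7  ker:bd,bf,bi,bo,by,dg,do,dy,fg,fi,fo,fy,go,gy,io,iy,oy
∂2: piv[abd,abf,abo,ady,afi,afy,aio,bfi,bfo,bgo,bgy,boy,fgo,fgy,fiy] rk=15  ker:bio,fio,foy,goy
∂1c = {d} + {g} + {i} + {y}

cycle:no boundary:no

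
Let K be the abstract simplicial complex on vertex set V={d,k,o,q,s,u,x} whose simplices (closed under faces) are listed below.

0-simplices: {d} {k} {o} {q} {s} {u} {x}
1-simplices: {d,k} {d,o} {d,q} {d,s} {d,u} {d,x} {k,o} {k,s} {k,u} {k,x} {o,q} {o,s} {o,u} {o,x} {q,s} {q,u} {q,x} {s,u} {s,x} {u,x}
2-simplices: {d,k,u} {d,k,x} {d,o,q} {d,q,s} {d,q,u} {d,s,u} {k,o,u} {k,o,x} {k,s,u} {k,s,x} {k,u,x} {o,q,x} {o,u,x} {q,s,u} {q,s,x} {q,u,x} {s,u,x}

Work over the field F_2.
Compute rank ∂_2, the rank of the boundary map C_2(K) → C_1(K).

n_0=7 n_1=20 n_2=17  [Z2]
∂1: piv[dk,do,dq,ds,du,dx] rk=6  ker:ko,ks,ku,kx,oq,os,ou,ox,qs,qu,qx,su,sx,ux
∂2: piv[dku,dkx,doq,dqs,dqu,dsu,kou,kox,ksu,ksx,kux,oqx,qsx] rk=13  ker:oux,qsu,qux,sux
rk∂_2=13

rank∂_2=13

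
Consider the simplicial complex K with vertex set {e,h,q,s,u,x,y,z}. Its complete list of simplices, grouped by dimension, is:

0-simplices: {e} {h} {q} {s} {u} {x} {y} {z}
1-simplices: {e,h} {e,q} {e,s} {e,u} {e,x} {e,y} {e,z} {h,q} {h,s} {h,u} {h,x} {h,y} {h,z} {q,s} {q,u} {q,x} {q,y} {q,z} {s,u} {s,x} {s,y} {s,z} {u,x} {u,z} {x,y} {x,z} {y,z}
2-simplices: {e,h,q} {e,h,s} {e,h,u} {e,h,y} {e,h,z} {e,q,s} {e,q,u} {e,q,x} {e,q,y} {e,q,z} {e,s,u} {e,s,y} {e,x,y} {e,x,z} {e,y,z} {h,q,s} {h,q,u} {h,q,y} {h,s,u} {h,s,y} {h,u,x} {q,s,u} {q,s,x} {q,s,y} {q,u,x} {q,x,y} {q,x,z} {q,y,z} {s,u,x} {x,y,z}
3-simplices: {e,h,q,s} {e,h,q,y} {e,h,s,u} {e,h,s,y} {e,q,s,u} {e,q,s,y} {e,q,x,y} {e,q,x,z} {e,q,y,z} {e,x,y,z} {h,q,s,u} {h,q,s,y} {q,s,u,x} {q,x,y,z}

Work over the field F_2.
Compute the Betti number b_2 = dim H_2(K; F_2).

n_0=8 n_1=27 n_2=30 n_3=14  [Z2]
∂1: piv[eh,eq,es,eu,ex,ey,ez] rk=7  ker:hq,hs,hu,hx,hy,hz,qs,qu,qx,qy,qz,su,sx,sy,sz,ux,uz,xy,xz,yz
∂2: piv[ehq,ehs,ehu,ehy,ehz,eqs,equ,eqx,eqy,eqz,esu,esy,exy,exz,eyz,hux,qsx,qux] rk=18  ker:hqs,hqu,hqy,hsu,hsy,qsu,qsy,qxy,qxz,qyz,sux,xyz
∂3: piv[ehqs,ehqy,ehsu,ehsy,eqsu,eqsy,eqxy,eqxz,eqyz,exyz,hqsu,qsux] rk=12  ker:hqsy,qxyz
b_2=(30−18)−12=0

b_2=0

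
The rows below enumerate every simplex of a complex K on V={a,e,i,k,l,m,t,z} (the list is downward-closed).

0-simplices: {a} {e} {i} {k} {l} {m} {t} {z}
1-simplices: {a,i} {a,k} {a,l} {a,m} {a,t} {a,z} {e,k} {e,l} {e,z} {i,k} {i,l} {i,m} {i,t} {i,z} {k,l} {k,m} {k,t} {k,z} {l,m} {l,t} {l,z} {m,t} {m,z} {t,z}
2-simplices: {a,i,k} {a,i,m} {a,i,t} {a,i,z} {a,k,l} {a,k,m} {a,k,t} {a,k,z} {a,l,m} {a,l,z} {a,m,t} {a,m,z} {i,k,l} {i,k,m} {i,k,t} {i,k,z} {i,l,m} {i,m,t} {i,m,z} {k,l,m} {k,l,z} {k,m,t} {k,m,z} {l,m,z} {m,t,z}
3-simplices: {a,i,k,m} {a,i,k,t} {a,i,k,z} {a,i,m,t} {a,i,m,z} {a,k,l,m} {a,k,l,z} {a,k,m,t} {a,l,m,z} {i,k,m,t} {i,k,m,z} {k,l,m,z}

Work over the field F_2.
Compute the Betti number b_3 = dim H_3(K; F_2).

b_3=2

n_0=8 n_1=24 n_2=25 n_3=12  [Z2]
∂1: piv[ai,ak,al,am,at,az,ek] rk=7  ker:el,ez,ik,il,im,it,iz,kl,km,kt,kz,lm,lt,lz,mt,mz,tz
∂2: piv[aik,aim,ait,aiz,akl,akm,akt,akz,alm,alz,amt,amz,ikl,mtz] rk=14  ker:ikm,ikt,ikz,ilm,imt,imz,klm,klz,kmt,kmz,lmz
∂3: piv[aikm,aikt,aikz,aimt,aimz,aklm,aklz,akmt,almz,ikmz] rk=10  ker:ikmt,klmz
b_3=(12−10)−0=2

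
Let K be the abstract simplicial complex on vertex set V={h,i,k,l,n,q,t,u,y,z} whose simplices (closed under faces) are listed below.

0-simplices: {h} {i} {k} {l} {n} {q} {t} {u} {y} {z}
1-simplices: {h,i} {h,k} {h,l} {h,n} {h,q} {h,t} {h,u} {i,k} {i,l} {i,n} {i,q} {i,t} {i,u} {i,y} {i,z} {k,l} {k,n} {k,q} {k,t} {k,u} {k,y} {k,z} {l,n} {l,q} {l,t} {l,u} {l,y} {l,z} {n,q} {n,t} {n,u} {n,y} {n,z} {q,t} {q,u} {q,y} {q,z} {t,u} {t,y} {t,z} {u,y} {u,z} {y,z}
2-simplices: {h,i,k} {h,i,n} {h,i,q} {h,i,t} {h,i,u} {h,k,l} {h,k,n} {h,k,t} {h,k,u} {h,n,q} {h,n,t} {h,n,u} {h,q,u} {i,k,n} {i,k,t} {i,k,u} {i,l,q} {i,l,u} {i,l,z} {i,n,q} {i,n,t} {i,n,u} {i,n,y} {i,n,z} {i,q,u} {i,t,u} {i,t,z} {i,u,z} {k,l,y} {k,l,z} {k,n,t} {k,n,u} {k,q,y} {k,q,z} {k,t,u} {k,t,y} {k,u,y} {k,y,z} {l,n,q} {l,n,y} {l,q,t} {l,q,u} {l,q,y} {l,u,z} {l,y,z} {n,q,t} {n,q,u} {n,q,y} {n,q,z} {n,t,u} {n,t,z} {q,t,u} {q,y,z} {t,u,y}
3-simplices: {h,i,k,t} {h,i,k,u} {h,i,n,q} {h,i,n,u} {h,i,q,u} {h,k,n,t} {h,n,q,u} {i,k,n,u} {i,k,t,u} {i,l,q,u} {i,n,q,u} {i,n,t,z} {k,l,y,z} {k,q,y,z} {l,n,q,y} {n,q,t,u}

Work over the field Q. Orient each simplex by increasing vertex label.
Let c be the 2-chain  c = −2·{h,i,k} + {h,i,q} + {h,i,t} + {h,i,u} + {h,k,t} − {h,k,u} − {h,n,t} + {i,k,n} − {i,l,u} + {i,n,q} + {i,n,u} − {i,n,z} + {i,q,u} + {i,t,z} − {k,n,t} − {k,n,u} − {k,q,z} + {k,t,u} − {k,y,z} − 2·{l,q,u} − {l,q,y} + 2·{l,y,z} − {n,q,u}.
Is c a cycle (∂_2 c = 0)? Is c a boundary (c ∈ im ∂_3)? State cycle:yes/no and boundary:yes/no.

n_0=10 n_1=43 n_2=54 n_3=16  [Q]
∂1: piv[hi,hk,hl,hn,hq,ht,hu,iy,iz] rk=9  ker:ik,il,in,iq,it,iu,kl,kn,kq,kt,ku,ky,kz,ln,lq,lt,lu,ly,lz,nq,nt,nu,ny,nz,qt,qu,qy,qz,tu,ty,tz,uy,uz,yz
∂2: piv[hik,hin,hiq,hit,hiu,hkl,hkn,hkt,hku,hnq,hnt,hnu,hqu,ilq,ilu,ilz,iny,inz,itu,itz,iuz,kly,klz,kqy,kqz,kty,kuy,kyz,lnq,lny,lqt,lqy,nqt] rk=33  ker:ikn,ikt,iku,inq,int,inu,iqu,knt,knu,ktu,lqu,luz,lyz,nqu,nqy,nqz,ntu,ntz,qtu,qyz,tuy
∂3: piv[hikt,hiku,hinq,hinu,hiqu,hknt,hnqu,iknu,iktu,ilqu,intz,klyz,kqyz,lnqy,nqtu] rk=15  ker:inqu
∂2c = {h,i} + 2·{h,k} − {h,n} − {h,q} − {h,t} − {i,k} − {i,l} + {i,q} + 2·{i,t} − {k,n} − {k,q} + 3·{k,t} − {k,u} − {k,y} + 2·{k,z} − 3·{l,q} + {l,u} + 3·{l,y} − 2·{l,z} − 2·{n,t} + {n,u} − {n,z} − 2·{q,u} − {q,y} − {q,z} + {t,u} + {t,z} + {y,z}

cycle:no boundary:no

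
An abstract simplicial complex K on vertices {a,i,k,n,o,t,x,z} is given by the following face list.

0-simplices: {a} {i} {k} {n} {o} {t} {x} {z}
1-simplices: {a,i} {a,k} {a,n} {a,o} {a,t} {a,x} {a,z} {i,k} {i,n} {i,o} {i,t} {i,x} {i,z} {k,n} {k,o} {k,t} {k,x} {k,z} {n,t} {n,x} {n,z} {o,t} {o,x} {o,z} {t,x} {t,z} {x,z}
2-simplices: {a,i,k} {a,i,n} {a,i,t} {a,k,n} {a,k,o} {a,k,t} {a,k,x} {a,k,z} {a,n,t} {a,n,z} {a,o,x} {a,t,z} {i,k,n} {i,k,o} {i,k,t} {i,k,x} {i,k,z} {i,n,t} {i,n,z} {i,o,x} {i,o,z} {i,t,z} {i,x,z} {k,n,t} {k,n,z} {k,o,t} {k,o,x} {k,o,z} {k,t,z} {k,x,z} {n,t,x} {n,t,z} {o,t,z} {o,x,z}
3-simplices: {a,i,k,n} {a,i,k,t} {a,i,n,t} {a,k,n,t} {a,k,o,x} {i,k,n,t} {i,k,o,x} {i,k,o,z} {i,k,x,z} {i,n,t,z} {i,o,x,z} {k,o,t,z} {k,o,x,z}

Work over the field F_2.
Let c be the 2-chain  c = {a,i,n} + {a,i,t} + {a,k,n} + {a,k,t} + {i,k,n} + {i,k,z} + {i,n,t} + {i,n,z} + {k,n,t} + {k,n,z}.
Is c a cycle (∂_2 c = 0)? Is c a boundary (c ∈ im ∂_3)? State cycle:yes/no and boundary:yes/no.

cycle:yes boundary:no

n_0=8 n_1=27 n_2=34 n_3=13  [Z2]
∂1: piv[ai,ak,an,ao,at,ax,az] rk=7  ker:ik,in,io,it,ix,iz,kn,ko,kt,kx,kz,nt,nx,nz,ot,ox,oz,tx,tz,xz
∂2: piv[aik,ain,ait,akn,ako,akt,akx,akz,ant,anz,aox,atz,iko,ikx,ikz,ioz,ixz,kot,ntx] rk=19  ker:ikn,ikt,int,inz,iox,itz,knt,knz,kox,koz,ktz,kxz,ntz,otz,oxz
∂3: piv[aikn,aikt,aint,aknt,akox,ikox,ikoz,ikxz,intz,ioxz,kotz] rk=11  ker:iknt,koxz
∂2c = 0
c vs im∂3: residual ≠ 0 ⇒ not boundary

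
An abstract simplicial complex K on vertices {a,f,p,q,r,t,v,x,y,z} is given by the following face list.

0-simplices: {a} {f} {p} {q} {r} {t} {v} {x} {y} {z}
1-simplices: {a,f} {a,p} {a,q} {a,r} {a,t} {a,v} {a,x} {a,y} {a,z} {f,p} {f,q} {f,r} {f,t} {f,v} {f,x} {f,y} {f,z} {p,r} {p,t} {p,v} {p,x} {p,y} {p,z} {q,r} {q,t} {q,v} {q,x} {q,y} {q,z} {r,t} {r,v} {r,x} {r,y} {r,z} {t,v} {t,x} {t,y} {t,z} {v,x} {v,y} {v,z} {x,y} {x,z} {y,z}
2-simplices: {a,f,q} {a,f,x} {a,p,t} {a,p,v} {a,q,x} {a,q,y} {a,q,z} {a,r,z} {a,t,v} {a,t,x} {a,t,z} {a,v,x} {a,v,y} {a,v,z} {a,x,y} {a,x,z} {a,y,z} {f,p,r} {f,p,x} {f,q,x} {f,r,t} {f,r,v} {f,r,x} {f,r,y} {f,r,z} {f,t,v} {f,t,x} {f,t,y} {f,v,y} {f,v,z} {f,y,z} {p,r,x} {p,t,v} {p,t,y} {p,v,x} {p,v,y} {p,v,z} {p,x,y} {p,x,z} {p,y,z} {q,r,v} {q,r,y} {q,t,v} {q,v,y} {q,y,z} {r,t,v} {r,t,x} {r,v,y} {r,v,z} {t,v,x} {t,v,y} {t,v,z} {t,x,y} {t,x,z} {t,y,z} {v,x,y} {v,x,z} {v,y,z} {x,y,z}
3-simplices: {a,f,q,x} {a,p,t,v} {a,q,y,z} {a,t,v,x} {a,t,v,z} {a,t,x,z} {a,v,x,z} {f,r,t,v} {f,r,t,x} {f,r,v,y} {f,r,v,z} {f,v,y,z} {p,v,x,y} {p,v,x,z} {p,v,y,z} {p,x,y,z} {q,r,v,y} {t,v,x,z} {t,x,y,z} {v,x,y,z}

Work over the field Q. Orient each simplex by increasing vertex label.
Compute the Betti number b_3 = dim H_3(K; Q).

b_3=2

n_0=10 n_1=44 n_2=59 n_3=20  [Q]
∂1: piv[af,ap,aq,ar,at,av,ax,ay,az] rk=9  ker:fp,fq,fr,ft,fv,fx,fy,fz,pr,pt,pv,px,py,pz,qr,qt,qv,qx,qy,qz,rt,rv,rx,ry,rz,tv,tx,ty,tz,vx,vy,vz,xy,xz,yz
∂2: piv[afq,afx,apt,apv,aqx,aqy,aqz,arz,atv,atx,atz,avx,avy,avz,axy,axz,ayz,fpr,fpx,frt,frv,frx,fry,frz,ftv,ftx,fty,fvy,fvz,pty,pvx,pvz,qrv,qry,qtv] rk=35  ker:fqx,fyz,prx,ptv,pvy,pxy,pxz,pyz,qvy,qyz,rtv,rtx,rvy,rvz,tvx,tvy,tvz,txy,txz,tyz,vxy,vxz,vyz,xyz
∂3: piv[afqx,aptv,aqyz,atvx,atvz,atxz,avxz,frtv,frtx,frvy,frvz,fvyz,pvxy,pvxz,pvyz,pxyz,qrvy,txyz] rk=18  ker:tvxz,vxyz
b_3=(20−18)−0=2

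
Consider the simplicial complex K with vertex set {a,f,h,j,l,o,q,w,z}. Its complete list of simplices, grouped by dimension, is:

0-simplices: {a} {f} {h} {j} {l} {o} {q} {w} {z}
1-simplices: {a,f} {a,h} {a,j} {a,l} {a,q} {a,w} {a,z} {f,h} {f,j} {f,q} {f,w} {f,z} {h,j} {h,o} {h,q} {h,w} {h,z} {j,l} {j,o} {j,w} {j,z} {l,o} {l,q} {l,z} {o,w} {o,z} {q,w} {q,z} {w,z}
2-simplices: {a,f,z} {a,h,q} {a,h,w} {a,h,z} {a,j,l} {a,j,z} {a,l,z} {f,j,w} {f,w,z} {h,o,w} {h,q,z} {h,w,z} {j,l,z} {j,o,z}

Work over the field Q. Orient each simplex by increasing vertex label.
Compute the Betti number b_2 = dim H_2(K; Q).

b_2=1

n_0=9 n_1=29 n_2=14  [Q]
∂1: piv[af,ah,aj,al,aq,aw,az,ho] rk=8  ker:fh,fj,fq,fw,fz,hj,hq,hw,hz,jl,jo,jw,jz,lo,lq,lz,ow,oz,qw,qz,wz
∂2: piv[afz,ahq,ahw,ahz,ajl,ajz,alz,fjw,fwz,how,hqz,hwz,joz] rk=13  ker:jlz
b_2=(14−13)−0=1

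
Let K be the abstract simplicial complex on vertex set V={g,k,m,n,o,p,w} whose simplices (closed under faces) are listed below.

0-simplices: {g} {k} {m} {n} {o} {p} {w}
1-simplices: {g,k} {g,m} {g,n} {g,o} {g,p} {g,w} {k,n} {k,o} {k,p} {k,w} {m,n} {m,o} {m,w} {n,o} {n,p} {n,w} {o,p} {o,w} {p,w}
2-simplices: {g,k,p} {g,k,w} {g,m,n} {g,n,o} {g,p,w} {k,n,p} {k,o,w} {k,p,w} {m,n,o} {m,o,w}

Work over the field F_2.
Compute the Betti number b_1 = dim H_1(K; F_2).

n_0=7 n_1=19 n_2=10  [Z2]
∂1: piv[gk,gm,gn,go,gp,gw] rk=6  ker:kn,ko,kp,kw,mn,mo,mw,no,np,nw,op,ow,pw
∂2: piv[gkp,gkw,gmn,gno,gpw,knp,kow,mno,mow] rk=9  ker:kpw
b_1=(19−6)−9=4

b_1=4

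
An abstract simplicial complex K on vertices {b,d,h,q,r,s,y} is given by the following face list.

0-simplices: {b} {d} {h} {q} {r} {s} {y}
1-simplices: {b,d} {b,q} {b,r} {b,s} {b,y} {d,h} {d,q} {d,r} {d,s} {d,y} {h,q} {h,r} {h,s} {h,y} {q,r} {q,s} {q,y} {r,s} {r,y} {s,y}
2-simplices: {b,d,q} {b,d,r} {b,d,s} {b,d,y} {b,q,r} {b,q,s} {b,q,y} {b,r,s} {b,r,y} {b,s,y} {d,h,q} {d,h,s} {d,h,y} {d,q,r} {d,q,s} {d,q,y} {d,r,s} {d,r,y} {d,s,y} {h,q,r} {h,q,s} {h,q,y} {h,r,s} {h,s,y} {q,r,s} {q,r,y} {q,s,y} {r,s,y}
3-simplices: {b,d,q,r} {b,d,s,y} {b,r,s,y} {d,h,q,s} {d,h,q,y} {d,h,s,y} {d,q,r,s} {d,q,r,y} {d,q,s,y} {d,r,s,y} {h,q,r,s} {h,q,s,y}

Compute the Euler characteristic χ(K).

χ(K)=3

n_0=7 n_1=20 n_2=28 n_3=12
χ=+7−20+28−12=3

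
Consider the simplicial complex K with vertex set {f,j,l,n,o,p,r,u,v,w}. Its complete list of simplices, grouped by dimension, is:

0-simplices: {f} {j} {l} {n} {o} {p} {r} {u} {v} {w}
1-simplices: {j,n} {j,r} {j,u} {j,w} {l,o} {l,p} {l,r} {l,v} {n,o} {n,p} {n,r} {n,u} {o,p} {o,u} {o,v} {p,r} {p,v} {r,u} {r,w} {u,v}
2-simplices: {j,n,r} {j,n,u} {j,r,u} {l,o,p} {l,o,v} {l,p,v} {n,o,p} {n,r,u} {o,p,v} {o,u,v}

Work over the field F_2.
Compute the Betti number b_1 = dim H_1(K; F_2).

b_1=4

n_0=10 n_1=20 n_2=10  [Z2]
∂1: piv[jn,jr,ju,jw,lo,lp,lr,lv] rk=8  ker:no,np,nr,nu,op,ou,ov,pr,pv,ru,rw,uv
∂2: piv[jnr,jnu,jru,lop,lov,lpv,nop,ouv] rk=8  ker:nru,opv
b_1=(20−8)−8=4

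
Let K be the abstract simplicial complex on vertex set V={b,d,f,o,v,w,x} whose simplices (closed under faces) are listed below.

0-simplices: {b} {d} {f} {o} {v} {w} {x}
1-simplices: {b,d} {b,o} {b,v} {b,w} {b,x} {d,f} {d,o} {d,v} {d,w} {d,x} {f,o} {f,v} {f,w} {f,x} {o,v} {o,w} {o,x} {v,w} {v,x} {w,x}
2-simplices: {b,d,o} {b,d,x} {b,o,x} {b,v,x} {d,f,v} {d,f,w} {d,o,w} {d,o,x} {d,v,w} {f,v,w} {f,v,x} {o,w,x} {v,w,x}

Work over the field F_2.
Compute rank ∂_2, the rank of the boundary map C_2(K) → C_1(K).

rank∂_2=11

n_0=7 n_1=20 n_2=13  [Z2]
∂1: piv[bd,bo,bv,bw,bx,df] rk=6  ker:do,dv,dw,dx,fo,fv,fw,fx,ov,ow,ox,vw,vx,wx
∂2: piv[bdo,bdx,box,bvx,dfv,dfw,dow,dvw,fvx,owx,vwx] rk=11  ker:dox,fvw
rk∂_2=11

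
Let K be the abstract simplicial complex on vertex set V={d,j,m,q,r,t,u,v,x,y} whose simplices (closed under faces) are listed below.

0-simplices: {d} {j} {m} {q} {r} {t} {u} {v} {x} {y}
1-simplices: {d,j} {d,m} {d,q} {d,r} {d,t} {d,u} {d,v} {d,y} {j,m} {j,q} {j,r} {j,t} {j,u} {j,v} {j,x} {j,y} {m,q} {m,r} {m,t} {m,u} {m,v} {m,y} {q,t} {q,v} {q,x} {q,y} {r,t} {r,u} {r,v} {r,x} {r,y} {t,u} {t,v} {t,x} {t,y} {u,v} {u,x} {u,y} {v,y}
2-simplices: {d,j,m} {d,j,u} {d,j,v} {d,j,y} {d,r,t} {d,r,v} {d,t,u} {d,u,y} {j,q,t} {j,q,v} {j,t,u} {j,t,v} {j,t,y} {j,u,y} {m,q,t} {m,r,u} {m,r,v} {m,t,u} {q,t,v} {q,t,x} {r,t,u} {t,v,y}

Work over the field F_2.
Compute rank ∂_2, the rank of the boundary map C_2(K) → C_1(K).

rank∂_2=20

n_0=10 n_1=39 n_2=22  [Z2]
∂1: piv[dj,dm,dq,dr,dt,du,dv,dy,jx] rk=9  ker:jm,jq,jr,jt,ju,jv,jy,mq,mr,mt,mu,mv,my,qt,qv,qx,qy,rt,ru,rv,rx,ry,tu,tv,tx,ty,uv,ux,uy,vy
∂2: piv[djm,dju,djv,djy,drt,drv,dtu,duy,jqt,jqv,jtu,jtv,jty,mqt,mru,mrv,mtu,qtx,rtu,tvy] rk=20  ker:juy,qtv
rk∂_2=20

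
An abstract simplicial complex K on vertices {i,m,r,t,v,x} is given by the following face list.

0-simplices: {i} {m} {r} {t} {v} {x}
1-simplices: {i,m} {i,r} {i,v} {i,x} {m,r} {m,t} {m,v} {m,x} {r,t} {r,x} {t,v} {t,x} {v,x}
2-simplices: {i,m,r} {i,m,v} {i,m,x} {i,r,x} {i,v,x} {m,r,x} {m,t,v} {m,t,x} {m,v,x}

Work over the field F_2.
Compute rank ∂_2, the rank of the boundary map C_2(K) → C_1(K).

n_0=6 n_1=13 n_2=9  [Z2]
∂1: piv[im,ir,iv,ix,mt] rk=5  ker:mr,mv,mx,rt,rx,tv,tx,vx
∂2: piv[imr,imv,imx,irx,ivx,mtv,mtx] rk=7  ker:mrx,mvx
rk∂_2=7

rank∂_2=7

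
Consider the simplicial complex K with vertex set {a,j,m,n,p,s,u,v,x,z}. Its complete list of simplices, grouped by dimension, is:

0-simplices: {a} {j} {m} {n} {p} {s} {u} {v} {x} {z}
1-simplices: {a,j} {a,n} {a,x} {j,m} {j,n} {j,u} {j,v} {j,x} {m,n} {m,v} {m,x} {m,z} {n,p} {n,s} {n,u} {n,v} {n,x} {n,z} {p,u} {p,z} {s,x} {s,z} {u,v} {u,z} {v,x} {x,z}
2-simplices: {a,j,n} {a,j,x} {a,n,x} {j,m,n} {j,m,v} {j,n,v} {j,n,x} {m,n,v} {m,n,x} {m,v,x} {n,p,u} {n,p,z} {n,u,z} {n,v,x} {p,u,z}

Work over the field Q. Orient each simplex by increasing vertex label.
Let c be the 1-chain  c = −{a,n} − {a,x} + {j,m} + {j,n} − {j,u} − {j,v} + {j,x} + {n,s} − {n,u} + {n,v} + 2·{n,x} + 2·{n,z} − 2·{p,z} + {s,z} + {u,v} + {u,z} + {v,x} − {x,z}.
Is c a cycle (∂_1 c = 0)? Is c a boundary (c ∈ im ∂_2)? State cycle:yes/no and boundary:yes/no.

cycle:no boundary:no

n_0=10 n_1=26 n_2=15  [Q]
∂1: piv[aj,an,ax,jm,ju,jv,mz,np,ns] rk=9  ker:jn,jx,mn,mv,mx,nu,nv,nx,nz,pu,pz,sx,sz,uv,uz,vx,xz
∂2: piv[ajn,ajx,anx,jmn,jmv,jnv,mnx,mvx,npu,npz,nuz] rk=11  ker:jnx,mnv,nvx,puz
∂1c = 2·{a} − {j} + {m} − 5·{n} + 2·{p} − 4·{u} + 4·{x} + {z}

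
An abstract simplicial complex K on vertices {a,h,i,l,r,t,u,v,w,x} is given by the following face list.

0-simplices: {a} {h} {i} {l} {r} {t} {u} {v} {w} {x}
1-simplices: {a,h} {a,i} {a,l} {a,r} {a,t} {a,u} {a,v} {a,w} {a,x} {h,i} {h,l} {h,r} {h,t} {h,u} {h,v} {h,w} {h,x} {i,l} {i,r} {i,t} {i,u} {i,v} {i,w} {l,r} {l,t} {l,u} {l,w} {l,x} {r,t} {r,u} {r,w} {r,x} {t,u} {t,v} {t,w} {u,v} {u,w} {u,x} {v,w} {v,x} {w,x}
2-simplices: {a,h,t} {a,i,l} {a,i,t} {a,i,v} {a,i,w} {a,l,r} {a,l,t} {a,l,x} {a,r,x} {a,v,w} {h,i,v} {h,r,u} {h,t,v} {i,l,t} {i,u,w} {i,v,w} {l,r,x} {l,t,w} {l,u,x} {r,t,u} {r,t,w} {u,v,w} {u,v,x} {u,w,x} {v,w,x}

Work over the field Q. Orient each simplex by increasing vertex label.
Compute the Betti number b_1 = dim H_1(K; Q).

b_1=11

n_0=10 n_1=41 n_2=25  [Q]
∂1: piv[ah,ai,al,ar,at,au,av,aw,ax] rk=9  ker:hi,hl,hr,ht,hu,hv,hw,hx,il,ir,it,iu,iv,iw,lr,lt,lu,lw,lx,rt,ru,rw,rx,tu,tv,tw,uv,uw,ux,vw,vx,wx
∂2: piv[aht,ail,ait,aiv,aiw,alr,alt,alx,arx,avw,hiv,hru,htv,iuw,ltw,lux,rtu,rtw,uvw,uvx,uwx] rk=21  ker:ilt,ivw,lrx,vwx
b_1=(41−9)−21=11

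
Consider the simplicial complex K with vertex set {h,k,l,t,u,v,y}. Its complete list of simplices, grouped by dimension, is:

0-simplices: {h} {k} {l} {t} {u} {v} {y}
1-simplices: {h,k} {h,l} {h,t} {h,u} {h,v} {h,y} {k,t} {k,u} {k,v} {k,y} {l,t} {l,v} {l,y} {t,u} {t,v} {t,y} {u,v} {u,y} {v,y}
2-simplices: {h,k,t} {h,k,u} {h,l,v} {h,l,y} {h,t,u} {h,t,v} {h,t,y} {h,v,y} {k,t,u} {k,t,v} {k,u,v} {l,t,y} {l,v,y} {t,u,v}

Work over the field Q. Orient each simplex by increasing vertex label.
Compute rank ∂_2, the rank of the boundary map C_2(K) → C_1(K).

rank∂_2=11

n_0=7 n_1=19 n_2=14  [Q]
∂1: piv[hk,hl,ht,hu,hv,hy] rk=6  ker:kt,ku,kv,ky,lt,lv,ly,tu,tv,ty,uv,uy,vy
∂2: piv[hkt,hku,hlv,hly,htu,htv,hty,hvy,ktv,kuv,lty] rk=11  ker:ktu,lvy,tuv
rk∂_2=11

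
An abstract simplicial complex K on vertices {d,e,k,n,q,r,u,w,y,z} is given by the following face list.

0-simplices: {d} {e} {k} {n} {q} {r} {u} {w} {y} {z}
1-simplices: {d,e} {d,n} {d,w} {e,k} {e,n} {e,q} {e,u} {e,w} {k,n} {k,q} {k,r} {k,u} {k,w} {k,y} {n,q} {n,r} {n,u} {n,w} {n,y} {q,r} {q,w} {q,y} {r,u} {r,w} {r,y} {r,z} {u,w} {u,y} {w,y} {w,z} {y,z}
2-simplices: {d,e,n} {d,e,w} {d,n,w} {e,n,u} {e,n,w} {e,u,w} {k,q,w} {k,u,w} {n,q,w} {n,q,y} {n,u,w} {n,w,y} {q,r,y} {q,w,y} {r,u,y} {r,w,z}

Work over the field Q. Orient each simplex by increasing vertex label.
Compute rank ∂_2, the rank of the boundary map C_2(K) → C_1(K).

rank∂_2=13

n_0=10 n_1=31 n_2=16  [Q]
∂1: piv[de,dn,dw,ek,eq,eu,kr,ky,rz] rk=9  ker:en,ew,kn,kq,ku,kw,nq,nr,nu,nw,ny,qr,qw,qy,ru,rw,ry,uw,uy,wy,wz,yz
∂2: piv[den,dew,dnw,enu,euw,kqw,kuw,nqw,nqy,nwy,qry,ruy,rwz] rk=13  ker:enw,nuw,qwy
rk∂_2=13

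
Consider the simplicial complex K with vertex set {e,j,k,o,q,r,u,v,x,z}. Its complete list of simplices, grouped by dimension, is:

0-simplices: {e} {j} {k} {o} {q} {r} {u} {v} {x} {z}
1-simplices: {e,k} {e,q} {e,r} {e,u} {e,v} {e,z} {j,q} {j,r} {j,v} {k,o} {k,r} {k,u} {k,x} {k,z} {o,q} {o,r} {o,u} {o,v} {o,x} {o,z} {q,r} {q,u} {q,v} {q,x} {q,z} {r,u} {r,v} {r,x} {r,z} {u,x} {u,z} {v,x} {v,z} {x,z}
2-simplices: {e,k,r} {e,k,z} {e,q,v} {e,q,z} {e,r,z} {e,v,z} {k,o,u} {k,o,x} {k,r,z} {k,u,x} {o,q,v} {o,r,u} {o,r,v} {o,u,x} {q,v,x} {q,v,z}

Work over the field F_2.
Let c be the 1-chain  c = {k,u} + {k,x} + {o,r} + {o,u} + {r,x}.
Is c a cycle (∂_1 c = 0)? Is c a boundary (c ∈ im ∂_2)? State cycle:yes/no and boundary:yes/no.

n_0=10 n_1=34 n_2=16  [Z2]
∂1: piv[ek,eq,er,eu,ev,ez,jq,ko,kx] rk=9  ker:jr,jv,kr,ku,kz,oq,or,ou,ov,ox,oz,qr,qu,qv,qx,qz,ru,rv,rx,rz,ux,uz,vx,vz,xz
∂2: piv[ekr,ekz,eqv,eqz,erz,evz,kou,kox,kux,oqv,oru,orv,qvx] rk=13  ker:krz,oux,qvz
∂1c = 0
c vs im∂2: residual ≠ 0 ⇒ not boundary

cycle:yes boundary:no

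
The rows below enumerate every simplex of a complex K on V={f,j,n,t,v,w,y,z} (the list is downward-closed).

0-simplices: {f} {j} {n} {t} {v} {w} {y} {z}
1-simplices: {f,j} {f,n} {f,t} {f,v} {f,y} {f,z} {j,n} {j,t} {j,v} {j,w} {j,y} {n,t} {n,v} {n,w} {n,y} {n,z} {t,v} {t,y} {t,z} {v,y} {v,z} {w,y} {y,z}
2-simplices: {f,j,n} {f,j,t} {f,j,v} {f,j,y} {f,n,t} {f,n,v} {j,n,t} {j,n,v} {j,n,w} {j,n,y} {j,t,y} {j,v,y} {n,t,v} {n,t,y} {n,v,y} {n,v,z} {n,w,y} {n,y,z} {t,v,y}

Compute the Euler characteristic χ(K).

n_0=8 n_1=23 n_2=19
χ=+8−23+19=4

χ(K)=4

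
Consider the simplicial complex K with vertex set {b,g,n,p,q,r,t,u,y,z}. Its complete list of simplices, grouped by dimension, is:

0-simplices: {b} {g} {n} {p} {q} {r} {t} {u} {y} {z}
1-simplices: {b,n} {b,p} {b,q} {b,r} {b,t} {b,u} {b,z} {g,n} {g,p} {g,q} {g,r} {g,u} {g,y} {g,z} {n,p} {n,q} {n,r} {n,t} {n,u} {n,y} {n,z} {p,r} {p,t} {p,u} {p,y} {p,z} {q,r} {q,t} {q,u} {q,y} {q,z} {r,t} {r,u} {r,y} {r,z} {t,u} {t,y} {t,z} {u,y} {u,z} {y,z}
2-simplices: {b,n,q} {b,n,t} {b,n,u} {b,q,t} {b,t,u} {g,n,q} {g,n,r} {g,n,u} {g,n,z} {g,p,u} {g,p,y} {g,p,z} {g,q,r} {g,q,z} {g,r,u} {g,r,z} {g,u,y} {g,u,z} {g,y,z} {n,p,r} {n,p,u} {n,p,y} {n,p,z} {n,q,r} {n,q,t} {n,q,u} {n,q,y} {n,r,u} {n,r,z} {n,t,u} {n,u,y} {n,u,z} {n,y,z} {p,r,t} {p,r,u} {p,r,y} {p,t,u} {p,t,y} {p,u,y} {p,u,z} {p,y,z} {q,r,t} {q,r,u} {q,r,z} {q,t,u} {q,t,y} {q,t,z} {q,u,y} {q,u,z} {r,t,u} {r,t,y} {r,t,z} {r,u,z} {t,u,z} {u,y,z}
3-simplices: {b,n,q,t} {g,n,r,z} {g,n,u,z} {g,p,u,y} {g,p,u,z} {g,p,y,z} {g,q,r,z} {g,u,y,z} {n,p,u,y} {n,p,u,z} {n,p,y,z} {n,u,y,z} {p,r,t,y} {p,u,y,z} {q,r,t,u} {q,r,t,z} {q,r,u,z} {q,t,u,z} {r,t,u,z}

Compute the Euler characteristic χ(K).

χ(K)=5

n_0=10 n_1=41 n_2=55 n_3=19
χ=+10−41+55−19=5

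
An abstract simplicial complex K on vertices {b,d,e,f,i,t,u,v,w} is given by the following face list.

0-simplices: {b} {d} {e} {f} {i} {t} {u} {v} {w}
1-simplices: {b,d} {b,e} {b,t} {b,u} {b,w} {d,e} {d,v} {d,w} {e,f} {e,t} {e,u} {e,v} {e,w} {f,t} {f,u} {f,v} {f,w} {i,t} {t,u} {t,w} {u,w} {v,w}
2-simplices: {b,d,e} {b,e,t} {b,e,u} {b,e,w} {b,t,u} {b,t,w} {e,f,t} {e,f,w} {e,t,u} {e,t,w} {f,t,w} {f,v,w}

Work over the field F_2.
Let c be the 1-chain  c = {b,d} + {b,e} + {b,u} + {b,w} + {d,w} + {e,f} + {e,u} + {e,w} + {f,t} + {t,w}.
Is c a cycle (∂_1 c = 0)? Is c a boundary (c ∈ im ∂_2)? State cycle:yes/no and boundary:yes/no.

n_0=9 n_1=22 n_2=12  [Z2]
∂1: piv[bd,be,bt,bu,bw,dv,ef,it] rk=8  ker:de,dw,et,eu,ev,ew,ft,fu,fv,fw,tu,tw,uw,vw
∂2: piv[bde,bet,beu,bew,btu,btw,eft,efw,fvw] rk=9  ker:etu,etw,ftw
∂1c = 0
c vs im∂2: residual ≠ 0 ⇒ not boundary

cycle:yes boundary:no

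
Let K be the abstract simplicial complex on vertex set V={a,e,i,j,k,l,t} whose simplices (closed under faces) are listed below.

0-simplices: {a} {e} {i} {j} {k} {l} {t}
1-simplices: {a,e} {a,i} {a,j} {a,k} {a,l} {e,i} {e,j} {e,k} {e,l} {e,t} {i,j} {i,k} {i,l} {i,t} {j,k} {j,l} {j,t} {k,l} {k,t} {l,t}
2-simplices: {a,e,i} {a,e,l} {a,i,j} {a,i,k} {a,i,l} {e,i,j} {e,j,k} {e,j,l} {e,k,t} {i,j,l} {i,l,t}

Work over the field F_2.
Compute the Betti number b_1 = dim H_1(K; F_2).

n_0=7 n_1=20 n_2=11  [Z2]
∂1: piv[ae,ai,aj,ak,al,et] rk=6  ker:ei,ej,ek,el,ij,ik,il,it,jk,jl,jt,kl,kt,lt
∂2: piv[aei,ael,aij,aik,ail,eij,ejk,ejl,ekt,ilt] rk=10  ker:ijl
b_1=(20−6)−10=4

b_1=4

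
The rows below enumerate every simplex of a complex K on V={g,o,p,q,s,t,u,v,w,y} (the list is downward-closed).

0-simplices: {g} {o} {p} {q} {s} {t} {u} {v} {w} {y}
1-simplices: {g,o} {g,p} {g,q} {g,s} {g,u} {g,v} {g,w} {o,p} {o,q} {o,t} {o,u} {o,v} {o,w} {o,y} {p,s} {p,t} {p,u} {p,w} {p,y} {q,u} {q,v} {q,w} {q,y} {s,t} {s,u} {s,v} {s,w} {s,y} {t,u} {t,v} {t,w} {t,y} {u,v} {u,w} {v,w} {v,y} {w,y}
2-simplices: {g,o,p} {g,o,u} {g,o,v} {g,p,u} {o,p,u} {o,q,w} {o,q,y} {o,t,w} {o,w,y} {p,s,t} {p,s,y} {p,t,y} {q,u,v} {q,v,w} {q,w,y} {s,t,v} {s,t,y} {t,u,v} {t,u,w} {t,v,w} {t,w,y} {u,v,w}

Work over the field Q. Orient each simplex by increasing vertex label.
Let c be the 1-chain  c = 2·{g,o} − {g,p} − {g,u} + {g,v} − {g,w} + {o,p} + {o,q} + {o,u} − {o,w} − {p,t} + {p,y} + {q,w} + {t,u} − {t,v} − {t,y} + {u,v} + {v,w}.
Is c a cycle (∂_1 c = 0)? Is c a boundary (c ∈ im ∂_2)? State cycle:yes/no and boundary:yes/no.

cycle:yes boundary:no

n_0=10 n_1=37 n_2=22  [Q]
∂1: piv[go,gp,gq,gs,gu,gv,gw,ot,oy] rk=9  ker:op,oq,ou,ov,ow,ps,pt,pu,pw,py,qu,qv,qw,qy,st,su,sv,sw,sy,tu,tv,tw,ty,uv,uw,vw,vy,wy
∂2: piv[gop,gou,gov,gpu,oqw,oqy,otw,owy,pst,psy,pty,quv,qvw,stv,tuv,tuw,tvw,twy] rk=18  ker:opu,qwy,sty,uvw
∂1c = 0
c vs im∂2: residual ≠ 0 ⇒ not boundary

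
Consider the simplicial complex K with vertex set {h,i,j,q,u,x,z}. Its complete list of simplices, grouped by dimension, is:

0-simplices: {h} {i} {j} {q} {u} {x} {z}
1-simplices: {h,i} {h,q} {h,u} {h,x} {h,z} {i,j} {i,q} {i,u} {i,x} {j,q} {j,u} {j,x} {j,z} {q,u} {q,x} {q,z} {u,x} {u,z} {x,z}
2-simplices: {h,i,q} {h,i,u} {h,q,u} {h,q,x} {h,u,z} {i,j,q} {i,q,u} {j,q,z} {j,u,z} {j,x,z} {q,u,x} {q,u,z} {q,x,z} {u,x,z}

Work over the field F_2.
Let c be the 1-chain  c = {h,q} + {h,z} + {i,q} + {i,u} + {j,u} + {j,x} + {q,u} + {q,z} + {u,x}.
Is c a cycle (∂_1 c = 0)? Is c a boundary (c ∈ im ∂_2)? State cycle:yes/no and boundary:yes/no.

n_0=7 n_1=19 n_2=14  [Z2]
∂1: piv[hi,hq,hu,hx,hz,ij] rk=6  ker:iq,iu,ix,jq,ju,jx,jz,qu,qx,qz,ux,uz,xz
∂2: piv[hiq,hiu,hqu,hqx,huz,ijq,jqz,juz,jxz,qux,quz,qxz] rk=12  ker:iqu,uxz
∂1c = 0
c vs im∂2: reduces to 0 ⇒ boundary

cycle:yes boundary:yes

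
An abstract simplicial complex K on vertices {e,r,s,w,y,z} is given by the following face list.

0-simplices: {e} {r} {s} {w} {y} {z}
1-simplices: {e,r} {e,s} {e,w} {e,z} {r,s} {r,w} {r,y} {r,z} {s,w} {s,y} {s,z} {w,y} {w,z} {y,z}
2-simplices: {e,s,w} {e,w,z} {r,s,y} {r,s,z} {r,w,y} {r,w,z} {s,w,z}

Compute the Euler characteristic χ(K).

χ(K)=-1

n_0=6 n_1=14 n_2=7
χ=+6−14+7=-1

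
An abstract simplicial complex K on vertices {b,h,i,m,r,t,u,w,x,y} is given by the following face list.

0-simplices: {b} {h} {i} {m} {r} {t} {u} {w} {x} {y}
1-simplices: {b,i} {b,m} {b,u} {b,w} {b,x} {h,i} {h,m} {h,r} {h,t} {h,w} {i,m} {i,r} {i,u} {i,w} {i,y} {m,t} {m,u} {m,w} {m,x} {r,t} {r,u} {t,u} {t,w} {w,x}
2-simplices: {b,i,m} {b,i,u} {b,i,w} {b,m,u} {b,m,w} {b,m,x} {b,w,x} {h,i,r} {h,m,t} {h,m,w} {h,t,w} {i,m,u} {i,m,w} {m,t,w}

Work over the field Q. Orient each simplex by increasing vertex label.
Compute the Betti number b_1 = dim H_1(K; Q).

n_0=10 n_1=24 n_2=14  [Q]
∂1: piv[bi,bm,bu,bw,bx,hi,hr,ht,iy] rk=9  ker:hm,hw,im,ir,iu,iw,mt,mu,mw,mx,rt,ru,tu,tw,wx
∂2: piv[bim,biu,biw,bmu,bmw,bmx,bwx,hir,hmt,hmw,htw] rk=11  ker:imu,imw,mtw
b_1=(24−9)−11=4

b_1=4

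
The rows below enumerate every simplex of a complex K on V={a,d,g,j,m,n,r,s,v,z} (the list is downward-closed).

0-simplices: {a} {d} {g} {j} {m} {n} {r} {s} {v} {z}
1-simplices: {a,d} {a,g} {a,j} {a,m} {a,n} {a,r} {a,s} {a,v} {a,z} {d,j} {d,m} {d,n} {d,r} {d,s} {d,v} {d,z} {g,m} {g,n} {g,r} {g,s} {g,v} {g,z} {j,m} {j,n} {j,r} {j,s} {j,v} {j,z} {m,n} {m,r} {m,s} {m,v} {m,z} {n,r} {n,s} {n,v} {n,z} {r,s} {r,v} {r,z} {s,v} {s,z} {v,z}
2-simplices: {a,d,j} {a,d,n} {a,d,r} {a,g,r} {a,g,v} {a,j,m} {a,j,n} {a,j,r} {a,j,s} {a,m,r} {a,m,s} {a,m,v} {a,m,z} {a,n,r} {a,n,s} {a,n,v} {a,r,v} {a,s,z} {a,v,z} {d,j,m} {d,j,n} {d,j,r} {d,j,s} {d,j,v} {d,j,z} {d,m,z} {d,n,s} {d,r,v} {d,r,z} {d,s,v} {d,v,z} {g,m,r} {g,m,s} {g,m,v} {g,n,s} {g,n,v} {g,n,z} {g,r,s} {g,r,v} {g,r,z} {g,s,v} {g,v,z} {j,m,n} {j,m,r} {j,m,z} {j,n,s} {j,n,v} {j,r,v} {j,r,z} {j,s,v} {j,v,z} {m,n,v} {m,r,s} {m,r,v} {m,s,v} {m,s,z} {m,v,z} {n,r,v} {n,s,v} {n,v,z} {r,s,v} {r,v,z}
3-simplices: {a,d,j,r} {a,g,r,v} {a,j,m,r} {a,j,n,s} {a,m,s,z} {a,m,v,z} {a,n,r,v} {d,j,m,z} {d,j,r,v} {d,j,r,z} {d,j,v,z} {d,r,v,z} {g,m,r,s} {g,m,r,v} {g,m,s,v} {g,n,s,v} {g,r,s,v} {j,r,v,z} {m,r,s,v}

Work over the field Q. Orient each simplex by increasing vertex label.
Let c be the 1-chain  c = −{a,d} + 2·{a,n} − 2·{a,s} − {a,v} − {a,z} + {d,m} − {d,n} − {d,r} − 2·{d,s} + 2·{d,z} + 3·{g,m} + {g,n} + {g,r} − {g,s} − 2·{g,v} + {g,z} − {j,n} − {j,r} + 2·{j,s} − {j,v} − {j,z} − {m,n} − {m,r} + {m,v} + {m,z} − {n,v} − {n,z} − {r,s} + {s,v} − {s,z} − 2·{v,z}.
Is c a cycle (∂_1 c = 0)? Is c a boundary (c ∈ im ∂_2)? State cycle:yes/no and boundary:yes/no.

n_0=10 n_1=43 n_2=62 n_3=19  [Q]
∂1: piv[ad,ag,aj,am,an,ar,as,av,az] rk=9  ker:dj,dm,dn,dr,ds,dv,dz,gm,gn,gr,gs,gv,gz,jm,jn,jr,js,jv,jz,mn,mr,ms,mv,mz,nr,ns,nv,nz,rs,rv,rz,sv,sz,vz
∂2: piv[adj,adn,adr,agr,agv,ajm,ajn,ajr,ajs,amr,ams,amv,amz,anr,ans,anv,arv,asz,avz,djm,djs,djv,djz,dmz,drv,drz,dsv,gmr,gms,gns,gnz,grs,grz,jmn] rk=34  ker:djn,djr,dns,dvz,gmv,gnv,grv,gsv,gvz,jmr,jmz,jns,jnv,jrv,jrz,jsv,jvz,mnv,mrs,mrv,msv,msz,mvz,nrv,nsv,nvz,rsv,rvz
∂3: piv[adjr,agrv,ajmr,ajns,amsz,amvz,anrv,djmz,djrv,djrz,djvz,drvz,gmrs,gmrv,gmsv,gnsv,grsv] rk=17  ker:jrvz,mrsv
∂1c = 3·{a} − 3·{g} + 2·{j} + 4·{m} + 2·{n} − {r} − 4·{s} − {v} − 2·{z}

cycle:no boundary:no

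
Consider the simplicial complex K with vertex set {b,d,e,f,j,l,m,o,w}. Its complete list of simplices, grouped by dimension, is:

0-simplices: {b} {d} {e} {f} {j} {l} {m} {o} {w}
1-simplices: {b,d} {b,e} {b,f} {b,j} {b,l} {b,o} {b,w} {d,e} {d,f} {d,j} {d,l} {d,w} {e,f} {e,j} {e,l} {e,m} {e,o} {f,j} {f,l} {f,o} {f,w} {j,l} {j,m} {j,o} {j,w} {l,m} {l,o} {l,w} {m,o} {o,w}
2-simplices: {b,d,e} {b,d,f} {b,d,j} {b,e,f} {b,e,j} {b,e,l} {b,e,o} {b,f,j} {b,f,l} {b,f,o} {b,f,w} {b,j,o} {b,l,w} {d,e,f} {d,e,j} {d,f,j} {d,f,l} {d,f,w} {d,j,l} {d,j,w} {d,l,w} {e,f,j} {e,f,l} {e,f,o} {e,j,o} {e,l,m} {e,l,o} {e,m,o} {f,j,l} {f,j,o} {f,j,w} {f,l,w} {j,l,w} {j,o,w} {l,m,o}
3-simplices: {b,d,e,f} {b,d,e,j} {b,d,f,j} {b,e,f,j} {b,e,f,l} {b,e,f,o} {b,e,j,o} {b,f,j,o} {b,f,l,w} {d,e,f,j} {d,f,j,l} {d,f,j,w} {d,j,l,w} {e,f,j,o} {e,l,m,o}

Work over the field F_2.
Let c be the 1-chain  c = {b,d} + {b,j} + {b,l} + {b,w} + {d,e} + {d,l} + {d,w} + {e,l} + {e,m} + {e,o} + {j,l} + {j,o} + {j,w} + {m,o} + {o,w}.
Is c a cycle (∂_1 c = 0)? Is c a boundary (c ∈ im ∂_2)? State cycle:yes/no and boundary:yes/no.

cycle:yes boundary:yes

n_0=9 n_1=30 n_2=35 n_3=15  [Z2]
∂1: piv[bd,be,bf,bj,bl,bo,bw,em] rk=8  ker:de,df,dj,dl,dw,ef,ej,el,eo,fj,fl,fo,fw,jl,jm,jo,jw,lm,lo,lw,mo,ow
∂2: piv[bde,bdf,bdj,bef,bej,bel,beo,bfj,bfl,bfo,bfw,bjo,blw,dfl,dfw,djl,djw,elm,elo,emo,jow] rk=21  ker:def,dej,dfj,dlw,efj,efl,efo,ejo,fjl,fjo,fjw,flw,jlw,lmo
∂3: piv[bdef,bdej,bdfj,befj,befl,befo,bejo,bfjo,bflw,dfjl,dfjw,djlw,elmo] rk=13  ker:defj,efjo
∂1c = 0
c vs im∂2: reduces to 0 ⇒ boundary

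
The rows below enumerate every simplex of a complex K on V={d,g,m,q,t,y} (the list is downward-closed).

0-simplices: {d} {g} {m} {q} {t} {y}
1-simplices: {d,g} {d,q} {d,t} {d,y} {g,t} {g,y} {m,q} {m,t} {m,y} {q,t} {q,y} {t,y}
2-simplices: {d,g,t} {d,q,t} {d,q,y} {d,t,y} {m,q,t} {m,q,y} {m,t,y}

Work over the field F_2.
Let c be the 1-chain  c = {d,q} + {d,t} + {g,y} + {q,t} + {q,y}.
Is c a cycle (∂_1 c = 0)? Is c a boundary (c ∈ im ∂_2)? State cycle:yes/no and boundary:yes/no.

n_0=6 n_1=12 n_2=7  [Z2]
∂1: piv[dg,dq,dt,dy,mq] rk=5  ker:gt,gy,mt,my,qt,qy,ty
∂2: piv[dgt,dqt,dqy,dty,mqt,mqy] rk=6  ker:mty
∂1c = {g} + {q}

cycle:no boundary:no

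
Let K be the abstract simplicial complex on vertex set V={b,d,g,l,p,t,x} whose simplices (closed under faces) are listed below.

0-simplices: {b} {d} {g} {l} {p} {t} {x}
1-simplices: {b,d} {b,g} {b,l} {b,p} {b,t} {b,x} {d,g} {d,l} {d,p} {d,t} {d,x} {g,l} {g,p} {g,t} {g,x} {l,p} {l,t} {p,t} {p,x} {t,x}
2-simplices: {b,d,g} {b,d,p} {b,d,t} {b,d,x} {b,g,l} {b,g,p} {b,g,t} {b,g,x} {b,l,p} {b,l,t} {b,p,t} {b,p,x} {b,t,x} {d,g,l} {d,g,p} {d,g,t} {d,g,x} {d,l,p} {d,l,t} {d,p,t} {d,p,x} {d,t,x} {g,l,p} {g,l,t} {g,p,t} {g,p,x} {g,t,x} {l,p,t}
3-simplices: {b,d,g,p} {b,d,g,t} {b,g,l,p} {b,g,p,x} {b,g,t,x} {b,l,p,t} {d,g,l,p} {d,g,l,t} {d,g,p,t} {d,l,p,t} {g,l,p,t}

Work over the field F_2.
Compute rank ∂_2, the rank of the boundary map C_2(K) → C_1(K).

n_0=7 n_1=20 n_2=28 n_3=11  [Z2]
∂1: piv[bd,bg,bl,bp,bt,bx] rk=6  ker:dg,dl,dp,dt,dx,gl,gp,gt,gx,lp,lt,pt,px,tx
∂2: piv[bdg,bdp,bdt,bdx,bgl,bgp,bgt,bgx,blp,blt,bpt,bpx,btx,dgl] rk=14  ker:dgp,dgt,dgx,dlp,dlt,dpt,dpx,dtx,glp,glt,gpt,gpx,gtx,lpt
∂3: piv[bdgp,bdgt,bglp,bgpx,bgtx,blpt,dglp,dglt,dgpt,dlpt] rk=10  ker:glpt
rk∂_2=14

rank∂_2=14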